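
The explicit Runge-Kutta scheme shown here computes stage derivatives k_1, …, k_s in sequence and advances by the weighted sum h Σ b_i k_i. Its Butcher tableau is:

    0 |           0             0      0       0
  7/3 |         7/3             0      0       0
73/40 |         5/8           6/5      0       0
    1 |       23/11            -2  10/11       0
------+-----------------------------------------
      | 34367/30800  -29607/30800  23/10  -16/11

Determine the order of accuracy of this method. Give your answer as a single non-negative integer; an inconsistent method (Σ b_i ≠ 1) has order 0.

2

b = (34367/30800, -29607/30800, 23/10, -16/11)
c = (0, 7/3, 73/40, 1)
Ac = (0, 0, 14/5, -397/132)
Σ b_i: 34367/30800·1 + (-29607/30800)·1 + 23/10·1 + (-16/11)·1 = 1 ✓
b·c: (-29607/30800)·7/3 + 23/10·73/40 + (-16/11)·1 = 1/2 ✓
b·c²: (-29607/30800)·49/9 + 23/10·5329/1600 + (-16/11)·1 = 513391/528000 ≠ 1/3 ⇒ order 2.
b·Ac: 23/10·14/5 + (-16/11)·(-397/132) = 98143/9075 ≠ 1/6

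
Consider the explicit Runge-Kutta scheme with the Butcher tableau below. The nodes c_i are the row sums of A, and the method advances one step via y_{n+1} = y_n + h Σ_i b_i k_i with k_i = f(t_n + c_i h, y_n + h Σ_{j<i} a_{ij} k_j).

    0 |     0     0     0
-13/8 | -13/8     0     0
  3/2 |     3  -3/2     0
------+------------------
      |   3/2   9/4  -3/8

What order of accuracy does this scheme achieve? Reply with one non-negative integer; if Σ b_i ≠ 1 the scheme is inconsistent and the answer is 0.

0

b = (3/2, 9/4, -3/8)
c = (0, -13/8, 3/2)
Ac = (0, 0, 39/16)
Σ b_i: 3/2·1 + 9/4·1 + (-3/8)·1 = 27/8 ≠ 1 ⇒ order 0.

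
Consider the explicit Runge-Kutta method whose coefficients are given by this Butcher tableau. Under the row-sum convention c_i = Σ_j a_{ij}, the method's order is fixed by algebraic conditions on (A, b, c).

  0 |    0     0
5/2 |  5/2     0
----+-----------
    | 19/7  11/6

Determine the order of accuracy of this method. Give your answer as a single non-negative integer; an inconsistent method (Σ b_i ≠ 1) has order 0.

b = (19/7, 11/6)
c = (0, 5/2)
Σ b_i: 19/7·1 + 11/6·1 = 191/42 ≠ 1 ⇒ order 0.

0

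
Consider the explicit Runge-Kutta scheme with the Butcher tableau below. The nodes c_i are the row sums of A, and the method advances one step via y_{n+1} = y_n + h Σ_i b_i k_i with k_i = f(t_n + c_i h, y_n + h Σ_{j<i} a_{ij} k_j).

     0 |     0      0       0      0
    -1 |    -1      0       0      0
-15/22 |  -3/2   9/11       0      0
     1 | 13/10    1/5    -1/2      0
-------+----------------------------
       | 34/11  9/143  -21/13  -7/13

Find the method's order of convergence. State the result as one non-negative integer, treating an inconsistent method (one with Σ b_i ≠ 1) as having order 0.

b = (34/11, 9/143, -21/13, -7/13)
c = (0, -1, -15/22, 1)
Ac = (0, 0, -9/11, 31/220)
Σ b_i: 34/11·1 + 9/143·1 + (-21/13)·1 + (-7/13)·1 = 1 ✓
b·c: 9/143·(-1) + (-21/13)·(-15/22) + (-7/13)·1 = 1/2 ✓
b·c²: 9/143·1 + (-21/13)·225/484 + (-7/13)·1 = -7717/6292 ≠ 1/3 ⇒ order 2.
b·Ac: (-21/13)·(-9/11) + (-7/13)·31/220 = 3563/2860 ≠ 1/6

2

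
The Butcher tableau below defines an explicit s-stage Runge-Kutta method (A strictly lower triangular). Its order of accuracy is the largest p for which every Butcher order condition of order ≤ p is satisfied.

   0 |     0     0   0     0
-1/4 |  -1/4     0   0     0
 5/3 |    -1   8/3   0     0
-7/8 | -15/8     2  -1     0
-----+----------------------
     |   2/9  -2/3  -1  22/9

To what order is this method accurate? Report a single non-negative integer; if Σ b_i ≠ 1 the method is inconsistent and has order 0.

b = (2/9, -2/3, -1, 22/9)
c = (0, -1/4, 5/3, -7/8)
Ac = (0, 0, -2/3, -13/6)
Σ b_i: 2/9·1 + (-2/3)·1 + (-1)·1 + 22/9·1 = 1 ✓
b·c: (-2/3)·(-1/4) + (-1)·5/3 + 22/9·(-7/8) = -131/36 ≠ 1/2 ⇒ order 1.

1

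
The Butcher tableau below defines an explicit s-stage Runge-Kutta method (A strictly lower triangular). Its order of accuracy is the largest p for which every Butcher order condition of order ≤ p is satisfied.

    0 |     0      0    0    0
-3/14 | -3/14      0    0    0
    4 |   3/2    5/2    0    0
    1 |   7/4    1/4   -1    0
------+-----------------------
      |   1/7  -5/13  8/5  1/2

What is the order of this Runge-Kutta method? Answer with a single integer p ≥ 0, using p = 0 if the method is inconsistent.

b = (1/7, -5/13, 8/5, 1/2)
c = (0, -3/14, 4, 1)
Ac = (0, 0, -15/28, -227/56)
Σ b_i: 1/7·1 + (-5/13)·1 + 8/5·1 + 1/2·1 = 1691/910 ≠ 1 ⇒ order 0.

0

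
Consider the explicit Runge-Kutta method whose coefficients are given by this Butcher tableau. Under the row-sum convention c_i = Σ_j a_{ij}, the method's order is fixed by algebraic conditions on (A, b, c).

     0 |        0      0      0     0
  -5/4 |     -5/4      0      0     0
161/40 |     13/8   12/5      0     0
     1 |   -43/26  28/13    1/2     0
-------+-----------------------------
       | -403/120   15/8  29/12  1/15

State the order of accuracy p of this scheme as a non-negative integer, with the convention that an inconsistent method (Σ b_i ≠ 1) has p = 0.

1

b = (-403/120, 15/8, 29/12, 1/15)
c = (0, -5/4, 161/40, 1)
Ac = (0, 0, -3, -707/1040)
Σ b_i: (-403/120)·1 + 15/8·1 + 29/12·1 + 1/15·1 = 1 ✓
b·c: 15/8·(-5/4) + 29/12·161/40 + 1/15·1 = 149/20 ≠ 1/2 ⇒ order 1.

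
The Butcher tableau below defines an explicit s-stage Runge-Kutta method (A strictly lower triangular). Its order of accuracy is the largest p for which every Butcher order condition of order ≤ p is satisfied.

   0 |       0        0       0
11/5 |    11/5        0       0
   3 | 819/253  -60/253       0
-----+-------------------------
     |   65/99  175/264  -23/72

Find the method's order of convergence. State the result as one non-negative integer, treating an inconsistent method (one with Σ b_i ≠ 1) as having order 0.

b = (65/99, 175/264, -23/72)
c = (0, 11/5, 3)
Ac = (0, 0, -12/23)
Σ b_i: 65/99·1 + 175/264·1 + (-23/72)·1 = 1 ✓
b·c: 175/264·11/5 + (-23/72)·3 = 1/2 ✓
b·c²: 175/264·121/25 + (-23/72)·9 = 1/3 ✓
b·Ac: (-23/72)·(-12/23) = 1/6 ✓; 3 stages ⇒ order 3.

3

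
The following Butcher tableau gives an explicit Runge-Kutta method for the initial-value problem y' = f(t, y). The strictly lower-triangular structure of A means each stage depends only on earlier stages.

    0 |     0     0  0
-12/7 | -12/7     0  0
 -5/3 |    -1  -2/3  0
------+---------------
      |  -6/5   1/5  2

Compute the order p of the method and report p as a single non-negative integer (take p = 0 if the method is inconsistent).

b = (-6/5, 1/5, 2)
c = (0, -12/7, -5/3)
Ac = (0, 0, 8/7)
Σ b_i: (-6/5)·1 + 1/5·1 + 2·1 = 1 ✓
b·c: 1/5·(-12/7) + 2·(-5/3) = -386/105 ≠ 1/2 ⇒ order 1.

1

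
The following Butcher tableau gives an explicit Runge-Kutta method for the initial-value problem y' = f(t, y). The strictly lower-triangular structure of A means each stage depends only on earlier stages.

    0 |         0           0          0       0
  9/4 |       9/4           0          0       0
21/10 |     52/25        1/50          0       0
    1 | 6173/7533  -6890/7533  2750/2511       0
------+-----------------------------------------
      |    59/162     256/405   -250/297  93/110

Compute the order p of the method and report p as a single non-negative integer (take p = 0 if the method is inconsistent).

4

b = (59/162, 256/405, -250/297, 93/110)
c = (0, 9/4, 21/10, 1)
Ac = (0, 0, 9/200, 15/62)
Σ b_i: 59/162·1 + 256/405·1 + (-250/297)·1 + 93/110·1 = 1 ✓
b·c: 256/405·9/4 + (-250/297)·21/10 + 93/110·1 = 1/2 ✓
b·c²: 256/405·81/16 + (-250/297)·441/100 + 93/110·1 = 1/3 ✓
b·Ac: (-250/297)·9/200 + 93/110·15/62 = 1/6 ✓
b·c³: 256/405·729/64 + (-250/297)·9261/1000 + 93/110·1 = 1/4 ✓
b·(c∘Ac): (-250/297)·189/2000 + 93/110·15/62 = 1/8 ✓
b·Ac²: (-250/297)·81/800 + 93/110·445/2232 = 1/12 ✓
b·A²c: 93/110·55/1116 = 1/24 ✓; 4 stages ⇒ order 4.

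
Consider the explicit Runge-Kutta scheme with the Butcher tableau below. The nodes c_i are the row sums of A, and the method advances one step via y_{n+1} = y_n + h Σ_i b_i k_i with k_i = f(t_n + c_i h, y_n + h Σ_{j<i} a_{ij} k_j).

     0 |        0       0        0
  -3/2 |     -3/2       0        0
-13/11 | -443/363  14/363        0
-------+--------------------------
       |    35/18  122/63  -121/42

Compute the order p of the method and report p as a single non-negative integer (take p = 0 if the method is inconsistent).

b = (35/18, 122/63, -121/42)
c = (0, -3/2, -13/11)
Ac = (0, 0, -7/121)
Σ b_i: 35/18·1 + 122/63·1 + (-121/42)·1 = 1 ✓
b·c: 122/63·(-3/2) + (-121/42)·(-13/11) = 1/2 ✓
b·c²: 122/63·9/4 + (-121/42)·169/121 = 1/3 ✓
b·Ac: (-121/42)·(-7/121) = 1/6 ✓; 3 stages ⇒ order 3.

3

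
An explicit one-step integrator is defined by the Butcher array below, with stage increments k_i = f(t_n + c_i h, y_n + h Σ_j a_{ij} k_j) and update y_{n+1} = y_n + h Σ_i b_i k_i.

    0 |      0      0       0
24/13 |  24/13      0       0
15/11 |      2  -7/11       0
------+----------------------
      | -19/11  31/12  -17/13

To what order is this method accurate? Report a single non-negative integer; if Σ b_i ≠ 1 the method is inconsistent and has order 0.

0

b = (-19/11, 31/12, -17/13)
c = (0, 24/13, 15/11)
Ac = (0, 0, -168/143)
Σ b_i: (-19/11)·1 + 31/12·1 + (-17/13)·1 = -775/1716 ≠ 1 ⇒ order 0.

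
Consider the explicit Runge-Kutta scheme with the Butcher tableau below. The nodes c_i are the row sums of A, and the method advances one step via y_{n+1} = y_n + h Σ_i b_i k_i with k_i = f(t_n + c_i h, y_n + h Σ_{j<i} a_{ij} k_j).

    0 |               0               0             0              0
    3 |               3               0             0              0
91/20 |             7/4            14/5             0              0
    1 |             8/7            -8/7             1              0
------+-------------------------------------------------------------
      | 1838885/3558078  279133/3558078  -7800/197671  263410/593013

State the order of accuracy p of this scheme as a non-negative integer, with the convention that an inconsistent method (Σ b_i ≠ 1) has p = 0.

3

b = (1838885/3558078, 279133/3558078, -7800/197671, 263410/593013)
c = (0, 3, 91/20, 1)
Ac = (0, 0, 42/5, 157/140)
Σ b_i: 1838885/3558078·1 + 279133/3558078·1 + (-7800/197671)·1 + 263410/593013·1 = 1 ✓
b·c: 279133/3558078·3 + (-7800/197671)·91/20 + 263410/593013·1 = 1/2 ✓
b·c²: 279133/3558078·9 + (-7800/197671)·8281/400 + 263410/593013·1 = 1/3 ✓
b·Ac: (-7800/197671)·42/5 + 263410/593013·157/140 = 1/6 ✓
b·c³: 279133/3558078·27 + (-7800/197671)·753571/8000 + 263410/593013·1 = -27387467/23720520 ≠ 1/4 ⇒ order 3.
b·(c∘Ac): (-7800/197671)·1911/50 + 263410/593013·157/140 = -1197905/1186026 ≠ 1/8
b·Ac²: (-7800/197671)·126/5 + 263410/593013·29167/2800 = 86168221/23720520 ≠ 1/12
b·A²c: 263410/593013·42/5 = 737548/197671 ≠ 1/24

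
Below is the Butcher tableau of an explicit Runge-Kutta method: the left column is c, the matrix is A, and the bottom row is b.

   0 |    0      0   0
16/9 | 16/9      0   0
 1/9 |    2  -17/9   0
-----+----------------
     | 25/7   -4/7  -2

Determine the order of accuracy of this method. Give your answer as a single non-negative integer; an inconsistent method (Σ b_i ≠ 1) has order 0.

b = (25/7, -4/7, -2)
c = (0, 16/9, 1/9)
Ac = (0, 0, -272/81)
Σ b_i: 25/7·1 + (-4/7)·1 + (-2)·1 = 1 ✓
b·c: (-4/7)·16/9 + (-2)·1/9 = -26/21 ≠ 1/2 ⇒ order 1.

1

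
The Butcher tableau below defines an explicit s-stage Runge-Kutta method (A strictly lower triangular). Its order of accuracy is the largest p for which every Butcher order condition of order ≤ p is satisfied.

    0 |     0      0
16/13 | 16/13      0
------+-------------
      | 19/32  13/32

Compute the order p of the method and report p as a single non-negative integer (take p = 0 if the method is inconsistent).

b = (19/32, 13/32)
c = (0, 16/13)
Σ b_i: 19/32·1 + 13/32·1 = 1 ✓
b·c: 13/32·16/13 = 1/2 ✓; 2 stages ⇒ order 2.

2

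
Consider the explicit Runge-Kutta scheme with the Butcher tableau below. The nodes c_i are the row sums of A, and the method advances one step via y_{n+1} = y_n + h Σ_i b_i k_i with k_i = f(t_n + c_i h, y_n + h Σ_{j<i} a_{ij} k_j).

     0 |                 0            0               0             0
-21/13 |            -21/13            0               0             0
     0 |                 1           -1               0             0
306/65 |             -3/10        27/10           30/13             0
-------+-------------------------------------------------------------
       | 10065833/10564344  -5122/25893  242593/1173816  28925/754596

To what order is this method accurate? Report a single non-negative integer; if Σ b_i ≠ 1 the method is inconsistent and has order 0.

3

b = (10065833/10564344, -5122/25893, 242593/1173816, 28925/754596)
c = (0, -21/13, 0, 306/65)
Ac = (0, 0, 21/13, -567/130)
Σ b_i: 10065833/10564344·1 + (-5122/25893)·1 + 242593/1173816·1 + 28925/754596·1 = 1 ✓
b·c: (-5122/25893)·(-21/13) + 28925/754596·306/65 = 1/2 ✓
b·c²: (-5122/25893)·441/169 + 28925/754596·93636/4225 = 1/3 ✓
b·Ac: 242593/1173816·21/13 + 28925/754596·(-567/130) = 1/6 ✓
b·c³: (-5122/25893)·(-9261/2197) + 28925/754596·28652616/274625 = 4084/845 ≠ 1/4 ⇒ order 3.
b·(c∘Ac): 28925/754596·(-86751/4225) = -5607/7124 ≠ 1/8
b·Ac²: 242593/1173816·(-441/169) + 28925/754596·11907/1690 = -7/26 ≠ 1/12
b·A²c: 28925/754596·630/169 = 77875/544986 ≠ 1/24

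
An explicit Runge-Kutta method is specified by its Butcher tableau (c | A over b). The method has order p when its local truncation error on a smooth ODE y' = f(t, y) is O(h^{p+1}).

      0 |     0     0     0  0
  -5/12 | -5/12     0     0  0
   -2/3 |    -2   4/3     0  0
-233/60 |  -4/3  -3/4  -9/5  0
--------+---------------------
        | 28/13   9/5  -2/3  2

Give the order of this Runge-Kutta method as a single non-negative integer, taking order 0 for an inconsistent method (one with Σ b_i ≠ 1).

b = (28/13, 9/5, -2/3, 2)
c = (0, -5/12, -2/3, -233/60)
Ac = (0, 0, -5/9, 121/80)
Σ b_i: 28/13·1 + 9/5·1 + (-2/3)·1 + 2·1 = 1031/195 ≠ 1 ⇒ order 0.

0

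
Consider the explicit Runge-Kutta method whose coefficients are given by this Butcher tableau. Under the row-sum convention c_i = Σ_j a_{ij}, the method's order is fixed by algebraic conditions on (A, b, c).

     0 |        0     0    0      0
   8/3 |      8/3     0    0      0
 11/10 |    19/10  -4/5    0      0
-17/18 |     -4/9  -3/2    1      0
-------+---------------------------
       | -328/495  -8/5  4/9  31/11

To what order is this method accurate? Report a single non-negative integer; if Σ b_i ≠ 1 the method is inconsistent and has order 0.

b = (-328/495, -8/5, 4/9, 31/11)
c = (0, 8/3, 11/10, -17/18)
Ac = (0, 0, -32/15, -29/10)
Σ b_i: (-328/495)·1 + (-8/5)·1 + 4/9·1 + 31/11·1 = 1 ✓
b·c: (-8/5)·8/3 + 4/9·11/10 + 31/11·(-17/18) = -425/66 ≠ 1/2 ⇒ order 1.

1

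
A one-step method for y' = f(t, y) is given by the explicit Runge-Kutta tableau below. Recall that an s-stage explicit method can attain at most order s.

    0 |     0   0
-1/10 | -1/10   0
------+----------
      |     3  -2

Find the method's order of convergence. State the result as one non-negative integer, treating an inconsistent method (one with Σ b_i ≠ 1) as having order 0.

1

b = (3, -2)
c = (0, -1/10)
Σ b_i: 3·1 + (-2)·1 = 1 ✓
b·c: (-2)·(-1/10) = 1/5 ≠ 1/2 ⇒ order 1.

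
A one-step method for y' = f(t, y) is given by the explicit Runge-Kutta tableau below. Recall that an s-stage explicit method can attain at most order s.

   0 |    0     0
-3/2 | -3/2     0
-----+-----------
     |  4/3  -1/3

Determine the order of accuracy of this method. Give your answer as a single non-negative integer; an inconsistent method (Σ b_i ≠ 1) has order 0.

b = (4/3, -1/3)
c = (0, -3/2)
Σ b_i: 4/3·1 + (-1/3)·1 = 1 ✓
b·c: (-1/3)·(-3/2) = 1/2 ✓; 2 stages ⇒ order 2.

2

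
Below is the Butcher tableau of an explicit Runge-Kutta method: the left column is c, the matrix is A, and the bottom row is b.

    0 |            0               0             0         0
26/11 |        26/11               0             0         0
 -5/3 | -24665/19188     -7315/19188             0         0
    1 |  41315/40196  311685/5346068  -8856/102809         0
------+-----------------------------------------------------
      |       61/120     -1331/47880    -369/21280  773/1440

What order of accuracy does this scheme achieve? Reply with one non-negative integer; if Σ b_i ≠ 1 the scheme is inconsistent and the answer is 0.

b = (61/120, -1331/47880, -369/21280, 773/1440)
c = (0, 26/11, -5/3, 1)
Ac = (0, 0, -665/738, 435/1546)
Σ b_i: 61/120·1 + (-1331/47880)·1 + (-369/21280)·1 + 773/1440·1 = 1 ✓
b·c: (-1331/47880)·26/11 + (-369/21280)·(-5/3) + 773/1440·1 = 1/2 ✓
b·c²: (-1331/47880)·676/121 + (-369/21280)·25/9 + 773/1440·1 = 1/3 ✓
b·Ac: (-369/21280)·(-665/738) + 773/1440·435/1546 = 1/6 ✓
b·c³: (-1331/47880)·17576/1331 + (-369/21280)·(-125/27) + 773/1440·1 = 1/4 ✓
b·(c∘Ac): (-369/21280)·3325/2214 + 773/1440·435/1546 = 1/8 ✓
b·Ac²: (-369/21280)·(-8645/4059) + 773/1440·735/8503 = 1/12 ✓
b·A²c: 773/1440·60/773 = 1/24 ✓; 4 stages ⇒ order 4.

4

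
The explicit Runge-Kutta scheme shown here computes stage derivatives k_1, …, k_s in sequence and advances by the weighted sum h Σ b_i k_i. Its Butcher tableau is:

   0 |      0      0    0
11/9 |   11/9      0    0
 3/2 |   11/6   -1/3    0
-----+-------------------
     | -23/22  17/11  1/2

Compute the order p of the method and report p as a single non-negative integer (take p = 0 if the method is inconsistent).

b = (-23/22, 17/11, 1/2)
c = (0, 11/9, 3/2)
Ac = (0, 0, -11/27)
Σ b_i: (-23/22)·1 + 17/11·1 + 1/2·1 = 1 ✓
b·c: 17/11·11/9 + 1/2·3/2 = 95/36 ≠ 1/2 ⇒ order 1.

1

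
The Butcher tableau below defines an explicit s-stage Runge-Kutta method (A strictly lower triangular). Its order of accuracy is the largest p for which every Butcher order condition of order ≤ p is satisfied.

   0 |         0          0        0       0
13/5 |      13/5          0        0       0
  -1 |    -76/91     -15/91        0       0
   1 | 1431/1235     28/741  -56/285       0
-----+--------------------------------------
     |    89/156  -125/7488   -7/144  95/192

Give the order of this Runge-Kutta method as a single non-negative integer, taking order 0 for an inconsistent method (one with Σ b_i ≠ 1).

b = (89/156, -125/7488, -7/144, 95/192)
c = (0, 13/5, -1, 1)
Ac = (0, 0, -3/7, 28/95)
Σ b_i: 89/156·1 + (-125/7488)·1 + (-7/144)·1 + 95/192·1 = 1 ✓
b·c: (-125/7488)·13/5 + (-7/144)·(-1) + 95/192·1 = 1/2 ✓
b·c²: (-125/7488)·169/25 + (-7/144)·1 + 95/192·1 = 1/3 ✓
b·Ac: (-7/144)·(-3/7) + 95/192·28/95 = 1/6 ✓
b·c³: (-125/7488)·2197/125 + (-7/144)·(-1) + 95/192·1 = 1/4 ✓
b·(c∘Ac): (-7/144)·3/7 + 95/192·28/95 = 1/8 ✓
b·Ac²: (-7/144)·(-39/35) + 95/192·28/475 = 1/12 ✓
b·A²c: 95/192·8/95 = 1/24 ✓; 4 stages ⇒ order 4.

4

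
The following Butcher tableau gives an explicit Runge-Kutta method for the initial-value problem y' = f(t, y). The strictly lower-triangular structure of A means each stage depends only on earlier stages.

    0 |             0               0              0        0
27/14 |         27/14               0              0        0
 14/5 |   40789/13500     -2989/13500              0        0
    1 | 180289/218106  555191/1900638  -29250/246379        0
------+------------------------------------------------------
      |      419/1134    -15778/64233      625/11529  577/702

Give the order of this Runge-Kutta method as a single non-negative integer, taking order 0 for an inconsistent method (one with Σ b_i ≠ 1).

4

b = (419/1134, -15778/64233, 625/11529, 577/702)
c = (0, 27/14, 14/5, 1)
Ac = (0, 0, -427/1000, 533/2308)
Σ b_i: 419/1134·1 + (-15778/64233)·1 + 625/11529·1 + 577/702·1 = 1 ✓
b·c: (-15778/64233)·27/14 + 625/11529·14/5 + 577/702·1 = 1/2 ✓
b·c²: (-15778/64233)·729/196 + 625/11529·196/25 + 577/702·1 = 1/3 ✓
b·Ac: 625/11529·(-427/1000) + 577/702·533/2308 = 1/6 ✓
b·c³: (-15778/64233)·19683/2744 + 625/11529·2744/125 + 577/702·1 = 1/4 ✓
b·(c∘Ac): 625/11529·(-2989/2500) + 577/702·533/2308 = 1/8 ✓
b·Ac²: 625/11529·(-1647/2000) + 577/702·5031/32312 = 1/12 ✓
b·A²c: 577/702·117/2308 = 1/24 ✓; 4 stages ⇒ order 4.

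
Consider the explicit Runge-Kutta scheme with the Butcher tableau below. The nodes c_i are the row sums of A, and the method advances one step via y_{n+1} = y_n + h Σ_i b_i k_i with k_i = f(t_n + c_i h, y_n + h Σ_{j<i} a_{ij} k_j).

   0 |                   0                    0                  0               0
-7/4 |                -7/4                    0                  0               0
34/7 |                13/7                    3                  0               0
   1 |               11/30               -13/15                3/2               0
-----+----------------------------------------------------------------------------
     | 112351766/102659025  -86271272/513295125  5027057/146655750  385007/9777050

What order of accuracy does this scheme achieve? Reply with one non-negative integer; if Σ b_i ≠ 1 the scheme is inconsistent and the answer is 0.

3

b = (112351766/102659025, -86271272/513295125, 5027057/146655750, 385007/9777050)
c = (0, -7/4, 34/7, 1)
Ac = (0, 0, -21/4, 3697/420)
Σ b_i: 112351766/102659025·1 + (-86271272/513295125)·1 + 5027057/146655750·1 + 385007/9777050·1 = 1 ✓
b·c: (-86271272/513295125)·(-7/4) + 5027057/146655750·34/7 + 385007/9777050·1 = 1/2 ✓
b·c²: (-86271272/513295125)·49/16 + 5027057/146655750·1156/49 + 385007/9777050·1 = 1/3 ✓
b·Ac: 5027057/146655750·(-21/4) + 385007/9777050·3697/420 = 1/6 ✓
b·c³: (-86271272/513295125)·(-343/64) + 5027057/146655750·39304/343 + 385007/9777050·1 = 1332656321/273757400 ≠ 1/4 ⇒ order 3.
b·(c∘Ac): 5027057/146655750·(-51/2) + 385007/9777050·3697/420 = -309421117/586623000 ≠ 1/8
b·Ac²: 5027057/146655750·147/16 + 385007/9777050·384947/11760 = 65863279/41063610 ≠ 1/12
b·A²c: 385007/9777050·(-63/8) = -24255441/78216400 ≠ 1/24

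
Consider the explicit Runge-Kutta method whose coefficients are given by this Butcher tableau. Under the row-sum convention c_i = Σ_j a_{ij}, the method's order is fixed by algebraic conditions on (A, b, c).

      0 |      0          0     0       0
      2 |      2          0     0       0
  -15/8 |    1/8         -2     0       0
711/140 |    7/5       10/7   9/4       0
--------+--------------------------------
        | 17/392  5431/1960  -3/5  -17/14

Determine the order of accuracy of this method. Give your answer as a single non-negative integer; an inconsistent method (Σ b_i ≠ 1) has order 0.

b = (17/392, 5431/1960, -3/5, -17/14)
c = (0, 2, -15/8, 711/140)
Ac = (0, 0, -4, -305/224)
Σ b_i: 17/392·1 + 5431/1960·1 + (-3/5)·1 + (-17/14)·1 = 1 ✓
b·c: 5431/1960·2 + (-3/5)·(-15/8) + (-17/14)·711/140 = 1/2 ✓
b·c²: 5431/1960·4 + (-3/5)·225/64 + (-17/14)·505521/19600 = -12262619/548800 ≠ 1/3 ⇒ order 2.
b·Ac: (-3/5)·(-4) + (-17/14)·(-305/224) = 63557/15680 ≠ 1/6

2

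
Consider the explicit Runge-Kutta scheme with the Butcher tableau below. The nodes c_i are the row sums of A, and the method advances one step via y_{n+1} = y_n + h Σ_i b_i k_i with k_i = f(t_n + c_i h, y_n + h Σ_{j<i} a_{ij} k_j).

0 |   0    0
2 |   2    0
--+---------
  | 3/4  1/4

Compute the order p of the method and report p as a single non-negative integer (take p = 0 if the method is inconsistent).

b = (3/4, 1/4)
c = (0, 2)
Σ b_i: 3/4·1 + 1/4·1 = 1 ✓
b·c: 1/4·2 = 1/2 ✓; 2 stages ⇒ order 2.

2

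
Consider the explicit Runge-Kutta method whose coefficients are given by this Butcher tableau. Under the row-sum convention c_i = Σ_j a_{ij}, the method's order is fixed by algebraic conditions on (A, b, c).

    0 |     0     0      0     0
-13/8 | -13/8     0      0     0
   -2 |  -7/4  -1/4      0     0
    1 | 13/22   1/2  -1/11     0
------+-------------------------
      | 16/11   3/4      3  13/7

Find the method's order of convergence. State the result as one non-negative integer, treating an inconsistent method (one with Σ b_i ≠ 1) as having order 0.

0

b = (16/11, 3/4, 3, 13/7)
c = (0, -13/8, -2, 1)
Ac = (0, 0, 13/32, -111/176)
Σ b_i: 16/11·1 + 3/4·1 + 3·1 + 13/7·1 = 2175/308 ≠ 1 ⇒ order 0.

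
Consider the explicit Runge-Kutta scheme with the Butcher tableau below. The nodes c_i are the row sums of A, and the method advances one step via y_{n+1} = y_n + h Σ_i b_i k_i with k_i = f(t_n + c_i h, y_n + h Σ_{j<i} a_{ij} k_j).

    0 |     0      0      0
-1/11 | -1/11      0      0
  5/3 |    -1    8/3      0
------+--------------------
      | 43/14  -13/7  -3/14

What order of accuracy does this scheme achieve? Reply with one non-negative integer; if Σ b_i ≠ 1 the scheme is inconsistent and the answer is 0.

b = (43/14, -13/7, -3/14)
c = (0, -1/11, 5/3)
Ac = (0, 0, -8/33)
Σ b_i: 43/14·1 + (-13/7)·1 + (-3/14)·1 = 1 ✓
b·c: (-13/7)·(-1/11) + (-3/14)·5/3 = -29/154 ≠ 1/2 ⇒ order 1.

1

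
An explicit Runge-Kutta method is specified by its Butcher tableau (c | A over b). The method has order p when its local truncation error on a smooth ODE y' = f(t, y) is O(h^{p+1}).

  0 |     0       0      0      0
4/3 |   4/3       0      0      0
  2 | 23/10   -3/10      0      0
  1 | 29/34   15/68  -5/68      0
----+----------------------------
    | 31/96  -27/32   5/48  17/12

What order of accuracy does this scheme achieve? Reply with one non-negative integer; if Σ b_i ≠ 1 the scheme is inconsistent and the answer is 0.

4

b = (31/96, -27/32, 5/48, 17/12)
c = (0, 4/3, 2, 1)
Ac = (0, 0, -2/5, 5/34)
Σ b_i: 31/96·1 + (-27/32)·1 + 5/48·1 + 17/12·1 = 1 ✓
b·c: (-27/32)·4/3 + 5/48·2 + 17/12·1 = 1/2 ✓
b·c²: (-27/32)·16/9 + 5/48·4 + 17/12·1 = 1/3 ✓
b·Ac: 5/48·(-2/5) + 17/12·5/34 = 1/6 ✓
b·c³: (-27/32)·64/27 + 5/48·8 + 17/12·1 = 1/4 ✓
b·(c∘Ac): 5/48·(-4/5) + 17/12·5/34 = 1/8 ✓
b·Ac²: 5/48·(-8/15) + 17/12·5/51 = 1/12 ✓
b·A²c: 17/12·1/34 = 1/24 ✓; 4 stages ⇒ order 4.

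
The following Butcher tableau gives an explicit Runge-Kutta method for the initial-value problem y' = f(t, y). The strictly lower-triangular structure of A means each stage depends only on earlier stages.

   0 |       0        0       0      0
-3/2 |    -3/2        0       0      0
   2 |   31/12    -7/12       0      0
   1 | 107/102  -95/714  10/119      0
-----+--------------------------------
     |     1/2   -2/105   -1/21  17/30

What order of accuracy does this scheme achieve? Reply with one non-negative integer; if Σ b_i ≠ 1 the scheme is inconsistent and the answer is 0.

4

b = (1/2, -2/105, -1/21, 17/30)
c = (0, -3/2, 2, 1)
Ac = (0, 0, 7/8, 25/68)
Σ b_i: 1/2·1 + (-2/105)·1 + (-1/21)·1 + 17/30·1 = 1 ✓
b·c: (-2/105)·(-3/2) + (-1/21)·2 + 17/30·1 = 1/2 ✓
b·c²: (-2/105)·9/4 + (-1/21)·4 + 17/30·1 = 1/3 ✓
b·Ac: (-1/21)·7/8 + 17/30·25/68 = 1/6 ✓
b·c³: (-2/105)·(-27/8) + (-1/21)·8 + 17/30·1 = 1/4 ✓
b·(c∘Ac): (-1/21)·7/4 + 17/30·25/68 = 1/8 ✓
b·Ac²: (-1/21)·(-21/16) + 17/30·5/136 = 1/12 ✓
b·A²c: 17/30·5/68 = 1/24 ✓; 4 stages ⇒ order 4.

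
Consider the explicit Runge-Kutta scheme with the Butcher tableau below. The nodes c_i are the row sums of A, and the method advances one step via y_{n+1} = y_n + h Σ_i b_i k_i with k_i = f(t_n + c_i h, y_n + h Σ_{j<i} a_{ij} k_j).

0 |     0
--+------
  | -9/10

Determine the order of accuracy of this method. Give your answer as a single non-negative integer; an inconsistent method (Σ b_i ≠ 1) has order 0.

0

b = (-9/10)
c = (0)
Σ b_i: (-9/10)·1 = -9/10 ≠ 1 ⇒ order 0.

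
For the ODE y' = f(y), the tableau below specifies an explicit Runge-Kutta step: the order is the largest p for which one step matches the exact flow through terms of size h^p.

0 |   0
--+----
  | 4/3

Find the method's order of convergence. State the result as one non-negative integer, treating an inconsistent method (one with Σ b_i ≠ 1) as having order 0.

b = (4/3)
c = (0)
Σ b_i: 4/3·1 = 4/3 ≠ 1 ⇒ order 0.

0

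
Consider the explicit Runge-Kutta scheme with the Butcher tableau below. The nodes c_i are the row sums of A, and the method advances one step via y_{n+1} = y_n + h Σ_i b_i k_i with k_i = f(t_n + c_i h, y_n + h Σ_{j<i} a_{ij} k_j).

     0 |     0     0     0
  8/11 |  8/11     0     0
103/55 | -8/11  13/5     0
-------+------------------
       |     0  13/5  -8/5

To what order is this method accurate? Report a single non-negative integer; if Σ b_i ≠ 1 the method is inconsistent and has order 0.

1

b = (0, 13/5, -8/5)
c = (0, 8/11, 103/55)
Ac = (0, 0, 104/55)
Σ b_i: 13/5·1 + (-8/5)·1 = 1 ✓
b·c: 13/5·8/11 + (-8/5)·103/55 = -304/275 ≠ 1/2 ⇒ order 1.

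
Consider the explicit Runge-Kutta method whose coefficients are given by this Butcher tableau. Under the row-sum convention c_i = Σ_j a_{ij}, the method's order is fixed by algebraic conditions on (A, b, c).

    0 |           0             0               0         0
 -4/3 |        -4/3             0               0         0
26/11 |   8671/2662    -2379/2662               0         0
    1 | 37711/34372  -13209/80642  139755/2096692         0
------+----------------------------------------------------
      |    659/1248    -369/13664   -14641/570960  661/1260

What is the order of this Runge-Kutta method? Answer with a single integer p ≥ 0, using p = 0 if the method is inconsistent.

4

b = (659/1248, -369/13664, -14641/570960, 661/1260)
c = (0, -4/3, 26/11, 1)
Ac = (0, 0, 1586/1331, 497/1322)
Σ b_i: 659/1248·1 + (-369/13664)·1 + (-14641/570960)·1 + 661/1260·1 = 1 ✓
b·c: (-369/13664)·(-4/3) + (-14641/570960)·26/11 + 661/1260·1 = 1/2 ✓
b·c²: (-369/13664)·16/9 + (-14641/570960)·676/121 + 661/1260·1 = 1/3 ✓
b·Ac: (-14641/570960)·1586/1331 + 661/1260·497/1322 = 1/6 ✓
b·c³: (-369/13664)·(-64/27) + (-14641/570960)·17576/1331 + 661/1260·1 = 1/4 ✓
b·(c∘Ac): (-14641/570960)·41236/14641 + 661/1260·497/1322 = 1/8 ✓
b·Ac²: (-14641/570960)·(-6344/3993) + 661/1260·161/1983 = 1/12 ✓
b·A²c: 661/1260·105/1322 = 1/24 ✓; 4 stages ⇒ order 4.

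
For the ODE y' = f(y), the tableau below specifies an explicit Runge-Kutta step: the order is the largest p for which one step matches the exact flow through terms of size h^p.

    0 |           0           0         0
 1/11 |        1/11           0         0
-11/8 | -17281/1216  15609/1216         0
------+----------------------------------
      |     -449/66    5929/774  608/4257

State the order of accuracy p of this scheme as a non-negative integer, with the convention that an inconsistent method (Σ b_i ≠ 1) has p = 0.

b = (-449/66, 5929/774, 608/4257)
c = (0, 1/11, -11/8)
Ac = (0, 0, 1419/1216)
Σ b_i: (-449/66)·1 + 5929/774·1 + 608/4257·1 = 1 ✓
b·c: 5929/774·1/11 + 608/4257·(-11/8) = 1/2 ✓
b·c²: 5929/774·1/121 + 608/4257·121/64 = 1/3 ✓
b·Ac: 608/4257·1419/1216 = 1/6 ✓; 3 stages ⇒ order 3.

3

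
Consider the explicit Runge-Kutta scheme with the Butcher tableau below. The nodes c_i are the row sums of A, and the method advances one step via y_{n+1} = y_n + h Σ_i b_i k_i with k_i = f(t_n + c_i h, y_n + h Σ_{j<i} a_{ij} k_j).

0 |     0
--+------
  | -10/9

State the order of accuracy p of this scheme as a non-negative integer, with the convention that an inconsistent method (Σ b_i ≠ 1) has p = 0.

b = (-10/9)
c = (0)
Σ b_i: (-10/9)·1 = -10/9 ≠ 1 ⇒ order 0.

0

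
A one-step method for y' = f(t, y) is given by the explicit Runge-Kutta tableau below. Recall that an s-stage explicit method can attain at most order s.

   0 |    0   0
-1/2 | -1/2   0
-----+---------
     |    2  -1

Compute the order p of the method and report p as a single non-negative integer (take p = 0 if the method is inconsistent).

b = (2, -1)
c = (0, -1/2)
Σ b_i: 2·1 + (-1)·1 = 1 ✓
b·c: (-1)·(-1/2) = 1/2 ✓; 2 stages ⇒ order 2.

2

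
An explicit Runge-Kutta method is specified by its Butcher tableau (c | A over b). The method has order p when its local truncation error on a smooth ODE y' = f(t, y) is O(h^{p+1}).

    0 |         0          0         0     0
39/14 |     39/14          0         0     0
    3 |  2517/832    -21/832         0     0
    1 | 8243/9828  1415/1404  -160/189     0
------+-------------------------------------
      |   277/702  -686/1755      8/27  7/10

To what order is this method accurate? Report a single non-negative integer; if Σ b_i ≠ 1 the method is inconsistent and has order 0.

4

b = (277/702, -686/1755, 8/27, 7/10)
c = (0, 39/14, 3, 1)
Ac = (0, 0, -9/128, 15/56)
Σ b_i: 277/702·1 + (-686/1755)·1 + 8/27·1 + 7/10·1 = 1 ✓
b·c: (-686/1755)·39/14 + 8/27·3 + 7/10·1 = 1/2 ✓
b·c²: (-686/1755)·1521/196 + 8/27·9 + 7/10·1 = 1/3 ✓
b·Ac: 8/27·(-9/128) + 7/10·15/56 = 1/6 ✓
b·c³: (-686/1755)·59319/2744 + 8/27·27 + 7/10·1 = 1/4 ✓
b·(c∘Ac): 8/27·(-27/128) + 7/10·15/56 = 1/8 ✓
b·Ac²: 8/27·(-351/1792) + 7/10·475/2352 = 1/12 ✓
b·A²c: 7/10·5/84 = 1/24 ✓; 4 stages ⇒ order 4.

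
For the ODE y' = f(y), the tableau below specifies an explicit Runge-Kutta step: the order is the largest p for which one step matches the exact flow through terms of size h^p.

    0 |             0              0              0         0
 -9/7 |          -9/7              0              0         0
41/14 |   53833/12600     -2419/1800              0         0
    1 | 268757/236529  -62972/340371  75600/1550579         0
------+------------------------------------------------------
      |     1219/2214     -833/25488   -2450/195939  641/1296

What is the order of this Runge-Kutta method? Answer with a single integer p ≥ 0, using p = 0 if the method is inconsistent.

4

b = (1219/2214, -833/25488, -2450/195939, 641/1296)
c = (0, -9/7, 41/14, 1)
Ac = (0, 0, 2419/1400, 244/641)
Σ b_i: 1219/2214·1 + (-833/25488)·1 + (-2450/195939)·1 + 641/1296·1 = 1 ✓
b·c: (-833/25488)·(-9/7) + (-2450/195939)·41/14 + 641/1296·1 = 1/2 ✓
b·c²: (-833/25488)·81/49 + (-2450/195939)·1681/196 + 641/1296·1 = 1/3 ✓
b·Ac: (-2450/195939)·2419/1400 + 641/1296·244/641 = 1/6 ✓
b·c³: (-833/25488)·(-729/343) + (-2450/195939)·68921/2744 + 641/1296·1 = 1/4 ✓
b·(c∘Ac): (-2450/195939)·99179/19600 + 641/1296·244/641 = 1/8 ✓
b·Ac²: (-2450/195939)·(-21771/9800) + 641/1296·72/641 = 1/12 ✓
b·A²c: 641/1296·54/641 = 1/24 ✓; 4 stages ⇒ order 4.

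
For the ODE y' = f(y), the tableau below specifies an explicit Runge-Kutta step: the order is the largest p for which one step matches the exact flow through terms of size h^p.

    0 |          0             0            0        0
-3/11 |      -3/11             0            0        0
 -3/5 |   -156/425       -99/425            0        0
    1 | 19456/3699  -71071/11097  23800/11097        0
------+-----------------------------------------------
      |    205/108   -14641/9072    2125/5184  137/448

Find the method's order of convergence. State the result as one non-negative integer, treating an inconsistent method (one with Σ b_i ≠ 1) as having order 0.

4

b = (205/108, -14641/9072, 2125/5184, 137/448)
c = (0, -3/11, -3/5, 1)
Ac = (0, 0, 27/425, 63/137)
Σ b_i: 205/108·1 + (-14641/9072)·1 + 2125/5184·1 + 137/448·1 = 1 ✓
b·c: (-14641/9072)·(-3/11) + 2125/5184·(-3/5) + 137/448·1 = 1/2 ✓
b·c²: (-14641/9072)·9/121 + 2125/5184·9/25 + 137/448·1 = 1/3 ✓
b·Ac: 2125/5184·27/425 + 137/448·63/137 = 1/6 ✓
b·c³: (-14641/9072)·(-27/1331) + 2125/5184·(-27/125) + 137/448·1 = 1/4 ✓
b·(c∘Ac): 2125/5184·(-81/2125) + 137/448·63/137 = 1/8 ✓
b·Ac²: 2125/5184·(-81/4675) + 137/448·1337/4521 = 1/12 ✓
b·A²c: 137/448·56/411 = 1/24 ✓; 4 stages ⇒ order 4.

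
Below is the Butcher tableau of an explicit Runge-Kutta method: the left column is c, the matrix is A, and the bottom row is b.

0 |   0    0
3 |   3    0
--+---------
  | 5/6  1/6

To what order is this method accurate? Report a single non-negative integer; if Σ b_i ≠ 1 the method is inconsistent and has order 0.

2

b = (5/6, 1/6)
c = (0, 3)
Σ b_i: 5/6·1 + 1/6·1 = 1 ✓
b·c: 1/6·3 = 1/2 ✓; 2 stages ⇒ order 2.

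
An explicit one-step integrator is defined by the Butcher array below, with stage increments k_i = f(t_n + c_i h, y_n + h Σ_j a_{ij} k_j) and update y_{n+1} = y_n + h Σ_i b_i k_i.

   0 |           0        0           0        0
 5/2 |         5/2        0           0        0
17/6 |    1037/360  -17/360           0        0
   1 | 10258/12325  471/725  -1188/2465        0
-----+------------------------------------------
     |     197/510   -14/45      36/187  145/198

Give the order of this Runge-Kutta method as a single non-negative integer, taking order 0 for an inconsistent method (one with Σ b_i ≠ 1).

4

b = (197/510, -14/45, 36/187, 145/198)
c = (0, 5/2, 17/6, 1)
Ac = (0, 0, -17/144, 15/58)
Σ b_i: 197/510·1 + (-14/45)·1 + 36/187·1 + 145/198·1 = 1 ✓
b·c: (-14/45)·5/2 + 36/187·17/6 + 145/198·1 = 1/2 ✓
b·c²: (-14/45)·25/4 + 36/187·289/36 + 145/198·1 = 1/3 ✓
b·Ac: 36/187·(-17/144) + 145/198·15/58 = 1/6 ✓
b·c³: (-14/45)·125/8 + 36/187·4913/216 + 145/198·1 = 1/4 ✓
b·(c∘Ac): 36/187·(-289/864) + 145/198·15/58 = 1/8 ✓
b·Ac²: 36/187·(-85/288) + 145/198·111/580 = 1/12 ✓
b·A²c: 145/198·33/580 = 1/24 ✓; 4 stages ⇒ order 4.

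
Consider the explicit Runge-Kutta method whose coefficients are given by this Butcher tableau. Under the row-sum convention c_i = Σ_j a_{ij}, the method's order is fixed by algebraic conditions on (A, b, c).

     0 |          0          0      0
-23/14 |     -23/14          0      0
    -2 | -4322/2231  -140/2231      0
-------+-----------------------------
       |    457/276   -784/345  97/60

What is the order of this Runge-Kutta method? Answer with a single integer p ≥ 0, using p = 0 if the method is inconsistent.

b = (457/276, -784/345, 97/60)
c = (0, -23/14, -2)
Ac = (0, 0, 10/97)
Σ b_i: 457/276·1 + (-784/345)·1 + 97/60·1 = 1 ✓
b·c: (-784/345)·(-23/14) + 97/60·(-2) = 1/2 ✓
b·c²: (-784/345)·529/196 + 97/60·4 = 1/3 ✓
b·Ac: 97/60·10/97 = 1/6 ✓; 3 stages ⇒ order 3.

3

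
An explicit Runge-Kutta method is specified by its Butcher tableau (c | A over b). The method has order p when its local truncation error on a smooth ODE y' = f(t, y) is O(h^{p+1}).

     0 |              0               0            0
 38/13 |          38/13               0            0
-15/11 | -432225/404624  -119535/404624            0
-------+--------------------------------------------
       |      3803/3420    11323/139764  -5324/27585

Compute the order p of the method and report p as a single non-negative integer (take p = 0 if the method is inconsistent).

3

b = (3803/3420, 11323/139764, -5324/27585)
c = (0, 38/13, -15/11)
Ac = (0, 0, -9195/10648)
Σ b_i: 3803/3420·1 + 11323/139764·1 + (-5324/27585)·1 = 1 ✓
b·c: 11323/139764·38/13 + (-5324/27585)·(-15/11) = 1/2 ✓
b·c²: 11323/139764·1444/169 + (-5324/27585)·225/121 = 1/3 ✓
b·Ac: (-5324/27585)·(-9195/10648) = 1/6 ✓; 3 stages ⇒ order 3.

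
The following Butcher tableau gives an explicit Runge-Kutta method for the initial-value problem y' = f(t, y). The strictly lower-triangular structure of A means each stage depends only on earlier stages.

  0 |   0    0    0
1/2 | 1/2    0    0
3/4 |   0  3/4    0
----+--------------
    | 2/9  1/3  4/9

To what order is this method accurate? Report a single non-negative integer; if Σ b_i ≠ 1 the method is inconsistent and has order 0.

3

b = (2/9, 1/3, 4/9)
c = (0, 1/2, 3/4)
Ac = (0, 0, 3/8)
Σ b_i: 2/9·1 + 1/3·1 + 4/9·1 = 1 ✓
b·c: 1/3·1/2 + 4/9·3/4 = 1/2 ✓
b·c²: 1/3·1/4 + 4/9·9/16 = 1/3 ✓
b·Ac: 4/9·3/8 = 1/6 ✓; 3 stages ⇒ order 3.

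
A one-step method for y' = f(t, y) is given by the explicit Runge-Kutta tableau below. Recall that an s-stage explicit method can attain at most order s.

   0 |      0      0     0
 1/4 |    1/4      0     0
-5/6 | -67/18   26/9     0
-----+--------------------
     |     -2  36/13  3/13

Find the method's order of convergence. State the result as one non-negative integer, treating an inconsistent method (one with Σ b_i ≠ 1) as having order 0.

b = (-2, 36/13, 3/13)
c = (0, 1/4, -5/6)
Ac = (0, 0, 13/18)
Σ b_i: (-2)·1 + 36/13·1 + 3/13·1 = 1 ✓
b·c: 36/13·1/4 + 3/13·(-5/6) = 1/2 ✓
b·c²: 36/13·1/16 + 3/13·25/36 = 1/3 ✓
b·Ac: 3/13·13/18 = 1/6 ✓; 3 stages ⇒ order 3.

3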